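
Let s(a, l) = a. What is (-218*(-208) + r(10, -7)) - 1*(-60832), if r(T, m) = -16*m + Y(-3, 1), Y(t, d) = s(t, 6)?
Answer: 106285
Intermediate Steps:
Y(t, d) = t
r(T, m) = -3 - 16*m (r(T, m) = -16*m - 3 = -3 - 16*m)
(-218*(-208) + r(10, -7)) - 1*(-60832) = (-218*(-208) + (-3 - 16*(-7))) - 1*(-60832) = (45344 + (-3 + 112)) + 60832 = (45344 + 109) + 60832 = 45453 + 60832 = 106285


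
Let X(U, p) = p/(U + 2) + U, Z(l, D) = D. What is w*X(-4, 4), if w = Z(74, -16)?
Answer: 96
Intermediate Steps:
w = -16
X(U, p) = U + p/(2 + U) (X(U, p) = p/(2 + U) + U = U + p/(2 + U))
w*X(-4, 4) = -16*(4 + (-4)**2 + 2*(-4))/(2 - 4) = -16*(4 + 16 - 8)/(-2) = -(-8)*12 = -16*(-6) = 96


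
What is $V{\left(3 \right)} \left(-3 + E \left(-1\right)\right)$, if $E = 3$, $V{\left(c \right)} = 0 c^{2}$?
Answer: $0$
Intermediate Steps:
$V{\left(c \right)} = 0$
$V{\left(3 \right)} \left(-3 + E \left(-1\right)\right) = 0 \left(-3 + 3 \left(-1\right)\right) = 0 \left(-3 - 3\right) = 0 \left(-6\right) = 0$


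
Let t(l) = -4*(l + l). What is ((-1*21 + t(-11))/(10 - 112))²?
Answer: 4489/10404 ≈ 0.43147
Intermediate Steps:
t(l) = -8*l
((-1*21 + t(-11))/(10 - 112))² = ((-1*21 - 8*(-11))/(10 - 112))² = ((-21 + 88)/(-102))² = (67*(-1/102))² = (-67/102)² = 4489/10404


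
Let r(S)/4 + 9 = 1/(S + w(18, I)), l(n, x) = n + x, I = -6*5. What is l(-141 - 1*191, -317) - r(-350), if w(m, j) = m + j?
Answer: -110951/181 ≈ -612.99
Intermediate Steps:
I = -30
w(m, j) = j + m
r(S) = -36 + 4/(-12 + S) (r(S) = -36 + 4/(S + (-30 + 18)) = -36 + 4/(S - 12) = -36 + 4/(-12 + S))
l(-141 - 1*191, -317) - r(-350) = ((-141 - 1*191) - 317) - 4*(109 - 9*(-350))/(-12 - 350) = ((-141 - 191) - 317) - 4*(109 + 3150)/(-362) = (-332 - 317) - 4*(-1)*3259/362 = -649 - 1*(-6518/181) = -649 + 6518/181 = -110951/181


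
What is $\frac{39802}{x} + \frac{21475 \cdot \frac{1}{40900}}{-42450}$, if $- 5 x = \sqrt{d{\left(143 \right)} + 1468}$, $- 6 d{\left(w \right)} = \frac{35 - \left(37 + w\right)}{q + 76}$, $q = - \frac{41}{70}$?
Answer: $- \frac{859}{69448200} - \frac{199010 \sqrt{368270288067}}{23253791} \approx -5193.6$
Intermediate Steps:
$q = - \frac{41}{70}$ ($q = \left(-41\right) \frac{1}{70} = - \frac{41}{70} \approx -0.58571$)
$d{\left(w \right)} = \frac{70}{15837} + \frac{35 w}{15837}$ ($d{\left(w \right)} = - \frac{\left(35 - \left(37 + w\right)\right) \frac{1}{- \frac{41}{70} + 76}}{6} = - \frac{\left(-2 - w\right) \frac{1}{\frac{5279}{70}}}{6} = - \frac{\left(-2 - w\right) \frac{70}{5279}}{6} = - \frac{- \frac{140}{5279} - \frac{70 w}{5279}}{6} = \frac{70}{15837} + \frac{35 w}{15837}$)
$x = - \frac{\sqrt{368270288067}}{79185}$ ($x = - \frac{\sqrt{\left(\frac{70}{15837} + \frac{35}{15837} \cdot 143\right) + 1468}}{5} = - \frac{\sqrt{\left(\frac{70}{15837} + \frac{5005}{15837}\right) + 1468}}{5} = - \frac{\sqrt{\frac{5075}{15837} + 1468}}{5} = - \frac{\sqrt{\frac{23253791}{15837}}}{5} = - \frac{\frac{1}{15837} \sqrt{368270288067}}{5} = - \frac{\sqrt{368270288067}}{79185} \approx -7.6637$)
$\frac{39802}{x} + \frac{21475 \cdot \frac{1}{40900}}{-42450} = \frac{39802}{\left(- \frac{1}{79185}\right) \sqrt{368270288067}} + \frac{21475 \cdot \frac{1}{40900}}{-42450} = 39802 \left(- \frac{5 \sqrt{368270288067}}{23253791}\right) + 21475 \cdot \frac{1}{40900} \left(- \frac{1}{42450}\right) = - \frac{199010 \sqrt{368270288067}}{23253791} + \frac{859}{1636} \left(- \frac{1}{42450}\right) = - \frac{199010 \sqrt{368270288067}}{23253791} - \frac{859}{69448200} = - \frac{859}{69448200} - \frac{199010 \sqrt{368270288067}}{23253791}$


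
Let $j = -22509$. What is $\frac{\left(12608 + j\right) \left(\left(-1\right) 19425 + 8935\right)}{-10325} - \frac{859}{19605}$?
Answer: $- \frac{16289707045}{1619373} \approx -10059.0$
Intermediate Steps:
$\frac{\left(12608 + j\right) \left(\left(-1\right) 19425 + 8935\right)}{-10325} - \frac{859}{19605} = \frac{\left(12608 - 22509\right) \left(\left(-1\right) 19425 + 8935\right)}{-10325} - \frac{859}{19605} = - 9901 \left(-19425 + 8935\right) \left(- \frac{1}{10325}\right) - \frac{859}{19605} = \left(-9901\right) \left(-10490\right) \left(- \frac{1}{10325}\right) - \frac{859}{19605} = 103861490 \left(- \frac{1}{10325}\right) - \frac{859}{19605} = - \frac{20772298}{2065} - \frac{859}{19605} = - \frac{16289707045}{1619373}$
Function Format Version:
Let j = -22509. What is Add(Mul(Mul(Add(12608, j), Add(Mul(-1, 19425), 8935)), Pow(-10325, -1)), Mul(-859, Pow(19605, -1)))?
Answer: Rational(-16289707045, 1619373) ≈ -10059.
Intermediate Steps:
Add(Mul(Mul(Add(12608, j), Add(Mul(-1, 19425), 8935)), Pow(-10325, -1)), Mul(-859, Pow(19605, -1))) = Add(Mul(Mul(Add(12608, -22509), Add(Mul(-1, 19425), 8935)), Pow(-10325, -1)), Mul(-859, Pow(19605, -1))) = Add(Mul(Mul(-9901, Add(-19425, 8935)), Rational(-1, 10325)), Mul(-859, Rational(1, 19605))) = Add(Mul(Mul(-9901, -10490), Rational(-1, 10325)), Rational(-859, 19605)) = Add(Mul(103861490, Rational(-1, 10325)), Rational(-859, 19605)) = Add(Rational(-20772298, 2065), Rational(-859, 19605)) = Rational(-16289707045, 1619373)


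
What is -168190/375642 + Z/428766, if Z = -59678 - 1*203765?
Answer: -28512401491/26843752962 ≈ -1.0622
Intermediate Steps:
Z = -263443 (Z = -59678 - 203765 = -263443)
-168190/375642 + Z/428766 = -168190/375642 - 263443/428766 = -168190*1/375642 - 263443*1/428766 = -84095/187821 - 263443/428766 = -28512401491/26843752962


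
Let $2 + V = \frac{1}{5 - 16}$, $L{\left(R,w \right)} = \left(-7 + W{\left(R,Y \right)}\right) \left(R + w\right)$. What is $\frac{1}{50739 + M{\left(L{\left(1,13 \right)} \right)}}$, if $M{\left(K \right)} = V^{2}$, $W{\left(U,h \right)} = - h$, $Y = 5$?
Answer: $\frac{121}{6139948} \approx 1.9707 \cdot 10^{-5}$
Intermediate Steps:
$L{\left(R,w \right)} = - 12 R - 12 w$ ($L{\left(R,w \right)} = \left(-7 - 5\right) \left(R + w\right) = - 12 \left(R + w\right) = - 12 R - 12 w$)
$V = - \frac{23}{11}$ ($V = -2 + \frac{1}{5 - 16} = -2 + \frac{1}{-11} = -2 - \frac{1}{11} = - \frac{23}{11} \approx -2.0909$)
$M{\left(K \right)} = \frac{529}{121}$ ($M{\left(K \right)} = \left(- \frac{23}{11}\right)^{2} = \frac{529}{121}$)
$\frac{1}{50739 + M{\left(L{\left(1,13 \right)} \right)}} = \frac{1}{50739 + \frac{529}{121}} = \frac{1}{\frac{6139948}{121}} = \frac{121}{6139948}$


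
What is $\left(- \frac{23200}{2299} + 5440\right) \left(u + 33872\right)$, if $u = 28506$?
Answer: $\frac{778687030080}{2299} \approx 3.3871 \cdot 10^{8}$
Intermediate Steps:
$\left(- \frac{23200}{2299} + 5440\right) \left(u + 33872\right) = \left(- \frac{23200}{2299} + 5440\right) \left(28506 + 33872\right) = \left(\left(-23200\right) \frac{1}{2299} + 5440\right) 62378 = \left(- \frac{23200}{2299} + 5440\right) 62378 = \frac{12483360}{2299} \cdot 62378 = \frac{778687030080}{2299}$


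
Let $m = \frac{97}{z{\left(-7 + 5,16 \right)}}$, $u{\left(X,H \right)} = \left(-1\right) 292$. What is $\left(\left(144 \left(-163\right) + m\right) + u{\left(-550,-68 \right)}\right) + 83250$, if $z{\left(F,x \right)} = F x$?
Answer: $\frac{1903455}{32} \approx 59483.0$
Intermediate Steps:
$u{\left(X,H \right)} = -292$
$m = - \frac{97}{32}$ ($m = \frac{97}{\left(-7 + 5\right) 16} = \frac{97}{\left(-2\right) 16} = \frac{97}{-32} = 97 \left(- \frac{1}{32}\right) = - \frac{97}{32} \approx -3.0313$)
$\left(\left(144 \left(-163\right) + m\right) + u{\left(-550,-68 \right)}\right) + 83250 = \left(\left(144 \left(-163\right) - \frac{97}{32}\right) - 292\right) + 83250 = \left(\left(-23472 - \frac{97}{32}\right) - 292\right) + 83250 = \left(- \frac{751201}{32} - 292\right) + 83250 = - \frac{760545}{32} + 83250 = \frac{1903455}{32}$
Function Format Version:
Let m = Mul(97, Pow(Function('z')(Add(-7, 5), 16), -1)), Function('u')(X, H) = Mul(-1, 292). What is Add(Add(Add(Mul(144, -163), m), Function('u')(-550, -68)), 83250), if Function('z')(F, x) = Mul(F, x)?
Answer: Rational(1903455, 32) ≈ 59483.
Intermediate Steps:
Function('u')(X, H) = -292
m = Rational(-97, 32) (m = Mul(97, Pow(Mul(Add(-7, 5), 16), -1)) = Mul(97, Pow(Mul(-2, 16), -1)) = Mul(97, Pow(-32, -1)) = Mul(97, Rational(-1, 32)) = Rational(-97, 32) ≈ -3.0313)
Add(Add(Add(Mul(144, -163), m), Function('u')(-550, -68)), 83250) = Add(Add(Add(Mul(144, -163), Rational(-97, 32)), -292), 83250) = Add(Add(Add(-23472, Rational(-97, 32)), -292), 83250) = Add(Add(Rational(-751201, 32), -292), 83250) = Add(Rational(-760545, 32), 83250) = Rational(1903455, 32)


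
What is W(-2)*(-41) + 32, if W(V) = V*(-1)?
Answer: -50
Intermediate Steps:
W(V) = -V
W(-2)*(-41) + 32 = -1*(-2)*(-41) + 32 = 2*(-41) + 32 = -82 + 32 = -50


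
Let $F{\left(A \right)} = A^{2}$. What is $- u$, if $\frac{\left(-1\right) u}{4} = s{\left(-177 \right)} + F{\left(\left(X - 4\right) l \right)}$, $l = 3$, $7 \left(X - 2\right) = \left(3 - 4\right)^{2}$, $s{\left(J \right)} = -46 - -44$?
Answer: $\frac{5692}{49} \approx 116.16$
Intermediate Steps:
$s{\left(J \right)} = -2$ ($s{\left(J \right)} = -46 + 44 = -2$)
$X = \frac{15}{7}$ ($X = 2 + \frac{\left(3 - 4\right)^{2}}{7} = 2 + \frac{\left(-1\right)^{2}}{7} = 2 + \frac{1}{7} \cdot 1 = 2 + \frac{1}{7} = \frac{15}{7} \approx 2.1429$)
$u = - \frac{5692}{49}$ ($u = - 4 \left(-2 + \left(\left(\frac{15}{7} - 4\right) 3\right)^{2}\right) = - 4 \left(-2 + \left(\left(- \frac{13}{7}\right) 3\right)^{2}\right) = - 4 \left(-2 + \left(- \frac{39}{7}\right)^{2}\right) = - 4 \left(-2 + \frac{1521}{49}\right) = \left(-4\right) \frac{1423}{49} = - \frac{5692}{49} \approx -116.16$)
$- u = \left(-1\right) \left(- \frac{5692}{49}\right) = \frac{5692}{49}$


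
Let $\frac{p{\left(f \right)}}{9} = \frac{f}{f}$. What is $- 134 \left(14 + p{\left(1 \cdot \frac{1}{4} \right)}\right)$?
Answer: $-3082$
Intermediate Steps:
$p{\left(f \right)} = 9$ ($p{\left(f \right)} = 9 \frac{f}{f} = 9 \cdot 1 = 9$)
$- 134 \left(14 + p{\left(1 \cdot \frac{1}{4} \right)}\right) = - 134 \left(14 + 9\right) = \left(-134\right) 23 = -3082$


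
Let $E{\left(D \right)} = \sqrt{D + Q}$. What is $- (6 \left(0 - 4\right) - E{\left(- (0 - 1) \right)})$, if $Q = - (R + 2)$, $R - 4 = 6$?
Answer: $24 + i \sqrt{11} \approx 24.0 + 3.3166 i$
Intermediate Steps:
$R = 10$ ($R = 4 + 6 = 10$)
$Q = -12$ ($Q = - (10 + 2) = \left(-1\right) 12 = -12$)
$E{\left(D \right)} = \sqrt{-12 + D}$ ($E{\left(D \right)} = \sqrt{D - 12} = \sqrt{-12 + D}$)
$- (6 \left(0 - 4\right) - E{\left(- (0 - 1) \right)}) = - (6 \left(0 - 4\right) - \sqrt{-12 - \left(0 - 1\right)}) = - (6 \left(-4\right) - \sqrt{-12 - -1}) = - (-24 - \sqrt{-12 + 1}) = - (-24 - \sqrt{-11}) = - (-24 - i \sqrt{11}) = 24 + i \sqrt{11}$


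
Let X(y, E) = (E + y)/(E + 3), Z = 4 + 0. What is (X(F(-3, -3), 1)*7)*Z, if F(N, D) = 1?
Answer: 14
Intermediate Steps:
Z = 4
X(y, E) = (E + y)/(3 + E)
(X(F(-3, -3), 1)*7)*Z = (((1 + 1)/(3 + 1))*7)*4 = ((2/4)*7)*4 = (((1/4)*2)*7)*4 = ((1/2)*7)*4 = (7/2)*4 = 14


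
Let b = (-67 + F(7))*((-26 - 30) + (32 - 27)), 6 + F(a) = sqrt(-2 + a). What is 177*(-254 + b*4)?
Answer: 2590926 - 36108*sqrt(5) ≈ 2.5102e+6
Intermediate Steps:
F(a) = -6 + sqrt(-2 + a)
b = 3723 - 51*sqrt(5) (b = (-67 + (-6 + sqrt(-2 + 7)))*((-26 - 30) + (32 - 27)) = (-67 + (-6 + sqrt(5)))*(-56 + 5) = (-73 + sqrt(5))*(-51) = 3723 - 51*sqrt(5) ≈ 3609.0)
177*(-254 + b*4) = 177*(-254 + (3723 - 51*sqrt(5))*4) = 177*(-254 + (14892 - 204*sqrt(5))) = 177*(14638 - 204*sqrt(5)) = 2590926 - 36108*sqrt(5)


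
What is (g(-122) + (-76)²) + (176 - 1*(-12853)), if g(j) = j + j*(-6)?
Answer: 19415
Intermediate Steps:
g(j) = -5*j (g(j) = j - 6*j = -5*j)
(g(-122) + (-76)²) + (176 - 1*(-12853)) = (-5*(-122) + (-76)²) + (176 - 1*(-12853)) = (610 + 5776) + (176 + 12853) = 6386 + 13029 = 19415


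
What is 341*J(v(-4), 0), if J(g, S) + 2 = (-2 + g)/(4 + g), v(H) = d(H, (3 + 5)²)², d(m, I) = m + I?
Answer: -615505/1802 ≈ -341.57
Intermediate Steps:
d(m, I) = I + m
v(H) = (64 + H)² (v(H) = ((3 + 5)² + H)² = (8² + H)² = (64 + H)²)
J(g, S) = -2 + (-2 + g)/(4 + g)
341*J(v(-4), 0) = 341*((-10 - (64 - 4)²)/(4 + (64 - 4)²)) = 341*((-10 - 1*60²)/(4 + 60²)) = 341*((-10 - 1*3600)/(4 + 3600)) = 341*((-10 - 3600)/3604) = 341*((1/3604)*(-3610)) = 341*(-1805/1802) = -615505/1802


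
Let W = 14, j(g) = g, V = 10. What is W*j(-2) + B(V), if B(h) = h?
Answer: -18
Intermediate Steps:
W*j(-2) + B(V) = 14*(-2) + 10 = -28 + 10 = -18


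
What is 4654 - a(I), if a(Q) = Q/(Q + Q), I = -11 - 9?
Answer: 9307/2 ≈ 4653.5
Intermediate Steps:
I = -20
a(Q) = ½ (a(Q) = Q/((2*Q)) = (1/(2*Q))*Q = ½)
4654 - a(I) = 4654 - 1*½ = 4654 - ½ = 9307/2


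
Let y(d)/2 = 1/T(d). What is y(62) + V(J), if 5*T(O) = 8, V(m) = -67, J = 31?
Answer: -263/4 ≈ -65.750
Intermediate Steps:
T(O) = 8/5 (T(O) = (⅕)*8 = 8/5)
y(d) = 5/4 (y(d) = 2/(8/5) = 2*(5/8) = 5/4)
y(62) + V(J) = 5/4 - 67 = -263/4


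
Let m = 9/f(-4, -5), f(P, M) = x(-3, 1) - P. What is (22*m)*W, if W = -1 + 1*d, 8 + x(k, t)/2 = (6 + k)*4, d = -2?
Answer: -99/2 ≈ -49.500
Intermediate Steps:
x(k, t) = 32 + 8*k (x(k, t) = -16 + 2*((6 + k)*4) = -16 + 2*(24 + 4*k) = -16 + (48 + 8*k) = 32 + 8*k)
W = -3 (W = -1 + 1*(-2) = -1 - 2 = -3)
f(P, M) = 8 - P (f(P, M) = (32 + 8*(-3)) - P = (32 - 24) - P = 8 - P)
m = 3/4 (m = 9/(8 - 1*(-4)) = 9/(8 + 4) = 9/12 = 9*(1/12) = 3/4 ≈ 0.75000)
(22*m)*W = (22*(3/4))*(-3) = (33/2)*(-3) = -99/2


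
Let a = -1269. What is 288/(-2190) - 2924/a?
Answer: 1006348/463185 ≈ 2.1727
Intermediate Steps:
288/(-2190) - 2924/a = 288/(-2190) - 2924/(-1269) = 288*(-1/2190) - 2924*(-1/1269) = -48/365 + 2924/1269 = 1006348/463185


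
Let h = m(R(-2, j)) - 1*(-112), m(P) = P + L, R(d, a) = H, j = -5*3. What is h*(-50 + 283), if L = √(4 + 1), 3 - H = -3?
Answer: 27494 + 233*√5 ≈ 28015.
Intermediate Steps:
j = -15
H = 6 (H = 3 - 1*(-3) = 3 + 3 = 6)
L = √5 ≈ 2.2361
R(d, a) = 6
m(P) = P + √5
h = 118 + √5 (h = (6 + √5) - 1*(-112) = (6 + √5) + 112 = 118 + √5 ≈ 120.24)
h*(-50 + 283) = (118 + √5)*(-50 + 283) = (118 + √5)*233 = 27494 + 233*√5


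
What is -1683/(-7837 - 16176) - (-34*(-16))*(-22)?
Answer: 26126297/2183 ≈ 11968.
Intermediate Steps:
-1683/(-7837 - 16176) - (-34*(-16))*(-22) = -1683/(-24013) - 544*(-22) = -1683*(-1/24013) - 1*(-11968) = 153/2183 + 11968 = 26126297/2183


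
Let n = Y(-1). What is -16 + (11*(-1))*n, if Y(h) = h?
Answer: -5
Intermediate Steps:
n = -1
-16 + (11*(-1))*n = -16 + (11*(-1))*(-1) = -16 - 11*(-1) = -16 + 11 = -5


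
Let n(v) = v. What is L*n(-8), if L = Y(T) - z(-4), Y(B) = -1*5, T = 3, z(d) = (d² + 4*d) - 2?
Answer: 24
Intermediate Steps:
z(d) = -2 + d² + 4*d
Y(B) = -5
L = -3 (L = -5 - (-2 + (-4)² + 4*(-4)) = -5 - (-2 + 16 - 16) = -5 - 1*(-2) = -5 + 2 = -3)
L*n(-8) = -3*(-8) = 24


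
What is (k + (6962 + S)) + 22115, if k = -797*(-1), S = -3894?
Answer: 25980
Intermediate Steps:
k = 797
(k + (6962 + S)) + 22115 = (797 + (6962 - 3894)) + 22115 = (797 + 3068) + 22115 = 3865 + 22115 = 25980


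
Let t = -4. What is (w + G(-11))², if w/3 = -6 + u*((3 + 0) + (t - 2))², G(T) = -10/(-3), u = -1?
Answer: 15625/9 ≈ 1736.1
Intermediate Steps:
G(T) = 10/3 (G(T) = -10*(-⅓) = 10/3)
w = -45 (w = 3*(-6 - ((3 + 0) + (-4 - 2))²) = 3*(-6 - (3 - 6)²) = 3*(-6 - 1*(-3)²) = 3*(-6 - 1*9) = 3*(-6 - 9) = 3*(-15) = -45)
(w + G(-11))² = (-45 + 10/3)² = (-125/3)² = 15625/9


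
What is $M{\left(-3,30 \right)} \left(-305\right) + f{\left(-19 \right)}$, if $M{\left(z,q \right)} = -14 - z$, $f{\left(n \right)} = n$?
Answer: $3336$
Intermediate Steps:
$M{\left(-3,30 \right)} \left(-305\right) + f{\left(-19 \right)} = \left(-14 - -3\right) \left(-305\right) - 19 = \left(-14 + 3\right) \left(-305\right) - 19 = \left(-11\right) \left(-305\right) - 19 = 3355 - 19 = 3336$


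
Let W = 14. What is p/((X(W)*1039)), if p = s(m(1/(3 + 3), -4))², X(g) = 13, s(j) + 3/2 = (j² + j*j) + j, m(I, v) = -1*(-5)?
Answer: 11449/54028 ≈ 0.21191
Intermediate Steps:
m(I, v) = 5
s(j) = -3/2 + j + 2*j² (s(j) = -3/2 + ((j² + j*j) + j) = -3/2 + ((j² + j²) + j) = -3/2 + (2*j² + j) = -3/2 + (j + 2*j²) = -3/2 + j + 2*j²)
p = 11449/4 (p = (-3/2 + 5 + 2*5²)² = (-3/2 + 5 + 2*25)² = (-3/2 + 5 + 50)² = (107/2)² = 11449/4 ≈ 2862.3)
p/((X(W)*1039)) = 11449/(4*((13*1039))) = (11449/4)/13507 = (11449/4)*(1/13507) = 11449/54028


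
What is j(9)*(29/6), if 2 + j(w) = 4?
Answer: 29/3 ≈ 9.6667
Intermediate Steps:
j(w) = 2 (j(w) = -2 + 4 = 2)
j(9)*(29/6) = 2*(29/6) = 29/3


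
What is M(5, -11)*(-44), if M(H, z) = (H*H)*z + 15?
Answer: 11440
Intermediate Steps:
M(H, z) = 15 + z*H² (M(H, z) = H²*z + 15 = z*H² + 15 = 15 + z*H²)
M(5, -11)*(-44) = (15 - 11*5²)*(-44) = (15 - 11*25)*(-44) = (15 - 275)*(-44) = -260*(-44) = 11440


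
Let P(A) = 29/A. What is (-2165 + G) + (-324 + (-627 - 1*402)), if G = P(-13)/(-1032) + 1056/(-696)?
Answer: -1369316615/389064 ≈ -3519.5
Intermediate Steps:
G = -589463/389064 (G = (29/(-13))/(-1032) + 1056/(-696) = (29*(-1/13))*(-1/1032) + 1056*(-1/696) = -29/13*(-1/1032) - 44/29 = 29/13416 - 44/29 = -589463/389064 ≈ -1.5151)
(-2165 + G) + (-324 + (-627 - 1*402)) = (-2165 - 589463/389064) + (-324 + (-627 - 1*402)) = -842913023/389064 + (-324 + (-627 - 402)) = -842913023/389064 + (-324 - 1029) = -842913023/389064 - 1353 = -1369316615/389064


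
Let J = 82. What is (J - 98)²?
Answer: 256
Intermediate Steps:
(J - 98)² = (82 - 98)² = (-16)² = 256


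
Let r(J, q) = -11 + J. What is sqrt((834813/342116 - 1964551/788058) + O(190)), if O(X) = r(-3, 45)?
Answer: I*sqrt(7381400095962126793)/724750674 ≈ 3.7487*I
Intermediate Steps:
O(X) = -14 (O(X) = -11 - 3 = -14)
sqrt((834813/342116 - 1964551/788058) + O(190)) = sqrt((834813/342116 - 1964551/788058) - 14) = sqrt(-7111633381/134803625364 - 14) = sqrt(-1894362388477/134803625364) = I*sqrt(7381400095962126793)/724750674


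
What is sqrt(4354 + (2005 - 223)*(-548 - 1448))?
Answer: I*sqrt(3552518) ≈ 1884.8*I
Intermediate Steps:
sqrt(4354 + (2005 - 223)*(-548 - 1448)) = sqrt(4354 + 1782*(-1996)) = sqrt(4354 - 3556872) = sqrt(-3552518) = I*sqrt(3552518)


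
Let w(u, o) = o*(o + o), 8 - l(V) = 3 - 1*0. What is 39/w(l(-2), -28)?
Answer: 39/1568 ≈ 0.024872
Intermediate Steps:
l(V) = 5 (l(V) = 8 - (3 - 1*0) = 8 - (3 + 0) = 8 - 1*3 = 8 - 3 = 5)
w(u, o) = 2*o**2 (w(u, o) = o*(2*o) = 2*o**2)
39/w(l(-2), -28) = 39/((2*(-28)**2)) = 39/((2*784)) = 39/1568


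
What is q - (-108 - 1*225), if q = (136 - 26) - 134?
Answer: 309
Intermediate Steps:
q = -24 (q = 110 - 134 = -24)
q - (-108 - 1*225) = -24 - (-108 - 1*225) = -24 - (-108 - 225) = -24 - 1*(-333) = -24 + 333 = 309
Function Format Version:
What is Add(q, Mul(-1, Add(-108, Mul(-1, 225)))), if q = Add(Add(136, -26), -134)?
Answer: 309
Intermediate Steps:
q = -24 (q = Add(110, -134) = -24)
Add(q, Mul(-1, Add(-108, Mul(-1, 225)))) = Add(-24, Mul(-1, Add(-108, Mul(-1, 225)))) = Add(-24, Mul(-1, Add(-108, -225))) = Add(-24, Mul(-1, -333)) = Add(-24, 333) = 309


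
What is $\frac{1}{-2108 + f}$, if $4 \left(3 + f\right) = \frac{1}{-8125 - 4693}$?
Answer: $- \frac{51272}{108235193} \approx -0.00047371$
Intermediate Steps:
$f = - \frac{153817}{51272}$ ($f = -3 + \frac{1}{4 \left(-8125 - 4693\right)} = -3 + \frac{1}{4 \left(-12818\right)} = -3 + \frac{1}{4} \left(- \frac{1}{12818}\right) = -3 - \frac{1}{51272} = - \frac{153817}{51272} \approx -3.0$)
$\frac{1}{-2108 + f} = \frac{1}{-2108 - \frac{153817}{51272}} = \frac{1}{- \frac{108235193}{51272}} = - \frac{51272}{108235193}$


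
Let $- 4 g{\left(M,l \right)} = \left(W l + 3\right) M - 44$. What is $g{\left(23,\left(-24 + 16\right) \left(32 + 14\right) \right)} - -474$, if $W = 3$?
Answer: $\frac{27263}{4} \approx 6815.8$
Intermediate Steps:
$g{\left(M,l \right)} = 11 - \frac{M \left(3 + 3 l\right)}{4}$ ($g{\left(M,l \right)} = - \frac{\left(3 l + 3\right) M - 44}{4} = - \frac{\left(3 + 3 l\right) M - 44}{4} = - \frac{M \left(3 + 3 l\right) - 44}{4} = - \frac{-44 + M \left(3 + 3 l\right)}{4} = 11 - \frac{M \left(3 + 3 l\right)}{4}$)
$g{\left(23,\left(-24 + 16\right) \left(32 + 14\right) \right)} - -474 = \left(11 - \frac{69}{4} - \frac{69 \left(-24 + 16\right) \left(32 + 14\right)}{4}\right) - -474 = \left(11 - \frac{69}{4} - \frac{69 \left(\left(-8\right) 46\right)}{4}\right) + 474 = \left(11 - \frac{69}{4} - \frac{69}{4} \left(-368\right)\right) + 474 = \left(11 - \frac{69}{4} + 6348\right) + 474 = \frac{25367}{4} + 474 = \frac{27263}{4}$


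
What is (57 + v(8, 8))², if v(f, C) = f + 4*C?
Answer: 9409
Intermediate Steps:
(57 + v(8, 8))² = (57 + (8 + 4*8))² = (57 + (8 + 32))² = (57 + 40)² = 97² = 9409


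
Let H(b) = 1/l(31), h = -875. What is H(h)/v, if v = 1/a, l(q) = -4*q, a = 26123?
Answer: -26123/124 ≈ -210.67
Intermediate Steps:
H(b) = -1/124 (H(b) = 1/(-4*31) = 1/(-124) = -1/124)
v = 1/26123 ≈ 3.8280e-5
H(h)/v = -1/(124*1/26123) = -1/124*26123 = -26123/124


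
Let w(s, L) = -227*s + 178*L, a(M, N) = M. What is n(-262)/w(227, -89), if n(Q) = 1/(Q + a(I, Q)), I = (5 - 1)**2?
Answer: 1/16573266 ≈ 6.0338e-8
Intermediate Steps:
I = 16 (I = 4**2 = 16)
n(Q) = 1/(16 + Q) (n(Q) = 1/(Q + 16) = 1/(16 + Q))
n(-262)/w(227, -89) = 1/((16 - 262)*(-227*227 + 178*(-89))) = 1/((-246)*(-51529 - 15842)) = -1/246/(-67371) = -1/246*(-1/67371) = 1/16573266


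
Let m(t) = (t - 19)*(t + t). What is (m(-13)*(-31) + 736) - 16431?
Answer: -41487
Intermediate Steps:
m(t) = 2*t*(-19 + t) (m(t) = (-19 + t)*(2*t) = 2*t*(-19 + t))
(m(-13)*(-31) + 736) - 16431 = ((2*(-13)*(-19 - 13))*(-31) + 736) - 16431 = ((2*(-13)*(-32))*(-31) + 736) - 16431 = (832*(-31) + 736) - 16431 = (-25792 + 736) - 16431 = -25056 - 16431 = -41487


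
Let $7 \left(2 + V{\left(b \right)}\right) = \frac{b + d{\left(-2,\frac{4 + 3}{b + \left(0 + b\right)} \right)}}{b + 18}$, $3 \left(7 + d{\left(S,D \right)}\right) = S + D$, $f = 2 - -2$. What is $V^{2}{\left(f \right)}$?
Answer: $\frac{6205081}{1517824} \approx 4.0881$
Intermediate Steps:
$f = 4$ ($f = 2 + 2 = 4$)
$d{\left(S,D \right)} = -7 + \frac{D}{3} + \frac{S}{3}$ ($d{\left(S,D \right)} = -7 + \frac{S + D}{3} = -7 + \frac{D + S}{3} = -7 + \left(\frac{D}{3} + \frac{S}{3}\right) = -7 + \frac{D}{3} + \frac{S}{3}$)
$V{\left(b \right)} = -2 + \frac{- \frac{23}{3} + b + \frac{7}{6 b}}{7 \left(18 + b\right)}$ ($V{\left(b \right)} = -2 + \frac{\left(b + \left(-7 + \frac{\left(4 + 3\right) \frac{1}{b + \left(0 + b\right)}}{3} + \frac{1}{3} \left(-2\right)\right)\right) \frac{1}{b + 18}}{7} = -2 + \frac{\left(b - \left(\frac{23}{3} - \frac{7}{3 \left(b + b\right)}\right)\right) \frac{1}{18 + b}}{7} = -2 + \frac{\left(b - \left(\frac{23}{3} - \frac{7}{3 \cdot 2 b}\right)\right) \frac{1}{18 + b}}{7} = -2 + \frac{\left(b - \left(\frac{23}{3} - \frac{7 \frac{1}{2 b}}{3}\right)\right) \frac{1}{18 + b}}{7} = -2 + \frac{\left(b - \left(\frac{23}{3} - \frac{7}{6 b}\right)\right) \frac{1}{18 + b}}{7} = -2 + \frac{\left(- \frac{23}{3} + b + \frac{7}{6 b}\right) \frac{1}{18 + b}}{7} = -2 + \frac{\frac{1}{18 + b} \left(- \frac{23}{3} + b + \frac{7}{6 b}\right)}{7} = -2 + \frac{- \frac{23}{3} + b + \frac{7}{6 b}}{7 \left(18 + b\right)}$)
$V^{2}{\left(f \right)} = \left(\frac{7 - 8 \left(779 + 39 \cdot 4\right)}{42 \cdot 4 \left(18 + 4\right)}\right)^{2} = \left(\frac{1}{42} \cdot \frac{1}{4} \cdot \frac{1}{22} \left(7 - 8 \left(779 + 156\right)\right)\right)^{2} = \left(\frac{1}{42} \cdot \frac{1}{4} \cdot \frac{1}{22} \left(7 - 8 \cdot 935\right)\right)^{2} = \left(\frac{1}{42} \cdot \frac{1}{4} \cdot \frac{1}{22} \left(7 - 7480\right)\right)^{2} = \left(\frac{1}{42} \cdot \frac{1}{4} \cdot \frac{1}{22} \left(-7473\right)\right)^{2} = \left(- \frac{2491}{1232}\right)^{2} = \frac{6205081}{1517824}$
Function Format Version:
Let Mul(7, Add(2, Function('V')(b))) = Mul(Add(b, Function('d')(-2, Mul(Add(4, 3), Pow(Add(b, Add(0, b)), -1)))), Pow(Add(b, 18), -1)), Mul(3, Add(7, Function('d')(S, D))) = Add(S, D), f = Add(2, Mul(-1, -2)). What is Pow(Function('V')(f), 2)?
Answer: Rational(6205081, 1517824) ≈ 4.0881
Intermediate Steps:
f = 4 (f = Add(2, 2) = 4)
Function('d')(S, D) = Add(-7, Mul(Rational(1, 3), D), Mul(Rational(1, 3), S)) (Function('d')(S, D) = Add(-7, Mul(Rational(1, 3), Add(S, D))) = Add(-7, Mul(Rational(1, 3), Add(D, S))) = Add(-7, Add(Mul(Rational(1, 3), D), Mul(Rational(1, 3), S))) = Add(-7, Mul(Rational(1, 3), D), Mul(Rational(1, 3), S)))
Function('V')(b) = Add(-2, Mul(Rational(1, 7), Pow(Add(18, b), -1), Add(Rational(-23, 3), b, Mul(Rational(7, 6), Pow(b, -1))))) (Function('V')(b) = Add(-2, Mul(Rational(1, 7), Mul(Add(b, Add(-7, Mul(Rational(1, 3), Mul(Add(4, 3), Pow(Add(b, Add(0, b)), -1))), Mul(Rational(1, 3), -2))), Pow(Add(b, 18), -1)))) = Add(-2, Mul(Rational(1, 7), Mul(Add(b, Add(-7, Mul(Rational(1, 3), Mul(7, Pow(Add(b, b), -1))), Rational(-2, 3))), Pow(Add(18, b), -1)))) = Add(-2, Mul(Rational(1, 7), Mul(Add(b, Add(-7, Mul(Rational(1, 3), Mul(7, Pow(Mul(2, b), -1))), Rational(-2, 3))), Pow(Add(18, b), -1)))) = Add(-2, Mul(Rational(1, 7), Mul(Add(b, Add(-7, Mul(Rational(1, 3), Mul(7, Mul(Rational(1, 2), Pow(b, -1)))), Rational(-2, 3))), Pow(Add(18, b), -1)))) = Add(-2, Mul(Rational(1, 7), Mul(Add(b, Add(-7, Mul(Rational(1, 3), Mul(Rational(7, 2), Pow(b, -1))), Rational(-2, 3))), Pow(Add(18, b), -1)))) = Add(-2, Mul(Rational(1, 7), Mul(Add(b, Add(-7, Mul(Rational(7, 6), Pow(b, -1)), Rational(-2, 3))), Pow(Add(18, b), -1)))) = Add(-2, Mul(Rational(1, 7), Mul(Add(b, Add(Rational(-23, 3), Mul(Rational(7, 6), Pow(b, -1)))), Pow(Add(18, b), -1)))) = Add(-2, Mul(Rational(1, 7), Mul(Add(Rational(-23, 3), b, Mul(Rational(7, 6), Pow(b, -1))), Pow(Add(18, b), -1)))) = Add(-2, Mul(Rational(1, 7), Mul(Pow(Add(18, b), -1), Add(Rational(-23, 3), b, Mul(Rational(7, 6), Pow(b, -1)))))) = Add(-2, Mul(Rational(1, 7), Pow(Add(18, b), -1), Add(Rational(-23, 3), b, Mul(Rational(7, 6), Pow(b, -1))))))
Pow(Function('V')(f), 2) = Pow(Mul(Rational(1, 42), Pow(4, -1), Pow(Add(18, 4), -1), Add(7, Mul(-2, 4, Add(779, Mul(39, 4))))), 2) = Pow(Mul(Rational(1, 42), Rational(1, 4), Pow(22, -1), Add(7, Mul(-2, 4, Add(779, 156)))), 2) = Pow(Mul(Rational(1, 42), Rational(1, 4), Rational(1, 22), Add(7, Mul(-2, 4, 935))), 2) = Pow(Mul(Rational(1, 42), Rational(1, 4), Rational(1, 22), Add(7, -7480)), 2) = Pow(Mul(Rational(1, 42), Rational(1, 4), Rational(1, 22), -7473), 2) = Pow(Rational(-2491, 1232), 2) = Rational(6205081, 1517824)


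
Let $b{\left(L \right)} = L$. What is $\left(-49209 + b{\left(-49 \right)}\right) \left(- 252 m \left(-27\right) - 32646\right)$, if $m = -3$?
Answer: $2613530964$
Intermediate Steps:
$\left(-49209 + b{\left(-49 \right)}\right) \left(- 252 m \left(-27\right) - 32646\right) = \left(-49209 - 49\right) \left(\left(-252\right) \left(-3\right) \left(-27\right) - 32646\right) = - 49258 \left(756 \left(-27\right) - 32646\right) = - 49258 \left(-20412 - 32646\right) = \left(-49258\right) \left(-53058\right) = 2613530964$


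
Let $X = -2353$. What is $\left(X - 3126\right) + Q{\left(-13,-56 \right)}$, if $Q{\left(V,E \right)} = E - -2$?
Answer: $-5533$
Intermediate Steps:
$Q{\left(V,E \right)} = 2 + E$ ($Q{\left(V,E \right)} = E + 2 = 2 + E$)
$\left(X - 3126\right) + Q{\left(-13,-56 \right)} = \left(-2353 - 3126\right) + \left(2 - 56\right) = -5479 - 54 = -5533$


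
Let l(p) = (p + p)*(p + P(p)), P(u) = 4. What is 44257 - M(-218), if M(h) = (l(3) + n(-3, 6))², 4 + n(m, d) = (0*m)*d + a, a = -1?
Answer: 42888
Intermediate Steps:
n(m, d) = -5 (n(m, d) = -4 + ((0*m)*d - 1) = -4 + (0*d - 1) = -4 + (0 - 1) = -4 - 1 = -5)
l(p) = 2*p*(4 + p) (l(p) = (p + p)*(p + 4) = (2*p)*(4 + p) = 2*p*(4 + p))
M(h) = 1369 (M(h) = (2*3*(4 + 3) - 5)² = (2*3*7 - 5)² = (42 - 5)² = 37² = 1369)
44257 - M(-218) = 44257 - 1*1369 = 44257 - 1369 = 42888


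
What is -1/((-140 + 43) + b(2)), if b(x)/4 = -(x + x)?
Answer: 1/113 ≈ 0.0088496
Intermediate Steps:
b(x) = -8*x (b(x) = 4*(-(x + x)) = 4*(-2*x) = -8*x)
-1/((-140 + 43) + b(2)) = -1/((-140 + 43) - 8*2) = -1/(-97 - 16) = -1/(-113) = -1*(-1/113) = 1/113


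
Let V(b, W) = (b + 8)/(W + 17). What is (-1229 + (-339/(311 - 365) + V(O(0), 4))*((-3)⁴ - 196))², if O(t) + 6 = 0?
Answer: 61107345601/15876 ≈ 3.8490e+6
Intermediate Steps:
O(t) = -6 (O(t) = -6 + 0 = -6)
V(b, W) = (8 + b)/(17 + W)
(-1229 + (-339/(311 - 365) + V(O(0), 4))*((-3)⁴ - 196))² = (-1229 + (-339/(311 - 365) + (8 - 6)/(17 + 4))*((-3)⁴ - 196))² = (-1229 + (-339/(-54) + 2/21)*(81 - 196))² = (-1229 + (-339*(-1/54) + (1/21)*2)*(-115))² = (-1229 + (113/18 + 2/21)*(-115))² = (-1229 + (803/126)*(-115))² = (-1229 - 92345/126)² = (-247199/126)² = 61107345601/15876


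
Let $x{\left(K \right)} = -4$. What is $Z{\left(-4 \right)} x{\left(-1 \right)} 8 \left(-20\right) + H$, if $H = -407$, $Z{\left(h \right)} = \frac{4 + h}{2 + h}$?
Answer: $-407$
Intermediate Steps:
$Z{\left(h \right)} = \frac{4 + h}{2 + h}$
$Z{\left(-4 \right)} x{\left(-1 \right)} 8 \left(-20\right) + H = \frac{4 - 4}{2 - 4} \left(-4\right) 8 \left(-20\right) - 407 = \frac{1}{-2} \cdot 0 \left(-4\right) 8 \left(-20\right) - 407 = \left(- \frac{1}{2}\right) 0 \left(-4\right) 8 \left(-20\right) - 407 = 0 \left(-4\right) 8 \left(-20\right) - 407 = 0 \cdot 8 \left(-20\right) - 407 = 0 \left(-20\right) - 407 = 0 - 407 = -407$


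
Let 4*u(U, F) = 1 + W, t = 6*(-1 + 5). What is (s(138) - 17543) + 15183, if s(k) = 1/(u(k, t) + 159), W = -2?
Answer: -1498596/635 ≈ -2360.0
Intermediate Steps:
t = 24 (t = 6*4 = 24)
u(U, F) = -¼ (u(U, F) = (1 - 2)/4 = (¼)*(-1) = -¼)
s(k) = 4/635 (s(k) = 1/(-¼ + 159) = 1/(635/4) = 4/635)
(s(138) - 17543) + 15183 = (4/635 - 17543) + 15183 = -11139801/635 + 15183 = -1498596/635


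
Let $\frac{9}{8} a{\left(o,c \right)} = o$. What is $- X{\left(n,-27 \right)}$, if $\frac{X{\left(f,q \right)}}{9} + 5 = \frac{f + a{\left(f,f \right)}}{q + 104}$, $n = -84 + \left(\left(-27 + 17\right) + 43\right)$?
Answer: $\frac{4332}{77} \approx 56.26$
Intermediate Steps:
$a{\left(o,c \right)} = \frac{8 o}{9}$
$n = -51$ ($n = -84 + \left(-10 + 43\right) = -84 + 33 = -51$)
$X{\left(f,q \right)} = -45 + \frac{17 f}{104 + q}$ ($X{\left(f,q \right)} = -45 + 9 \frac{f + \frac{8 f}{9}}{q + 104} = -45 + 9 \frac{\frac{17}{9} f}{104 + q} = -45 + 9 \frac{17 f}{9 \left(104 + q\right)} = -45 + \frac{17 f}{104 + q}$)
$- X{\left(n,-27 \right)} = - \frac{-4680 - -1215 + 17 \left(-51\right)}{104 - 27} = - \frac{-4680 + 1215 - 867}{77} = - \frac{-4332}{77} = \left(-1\right) \left(- \frac{4332}{77}\right) = \frac{4332}{77}$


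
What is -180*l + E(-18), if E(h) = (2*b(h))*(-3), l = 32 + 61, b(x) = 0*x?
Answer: -16740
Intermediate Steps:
b(x) = 0
l = 93
E(h) = 0 (E(h) = (2*0)*(-3) = 0*(-3) = 0)
-180*l + E(-18) = -180*93 + 0 = -16740 + 0 = -16740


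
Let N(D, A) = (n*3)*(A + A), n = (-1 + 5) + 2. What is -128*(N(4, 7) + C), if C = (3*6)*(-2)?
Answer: -27648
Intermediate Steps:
n = 6 (n = 4 + 2 = 6)
N(D, A) = 36*A (N(D, A) = (6*3)*(A + A) = 18*(2*A) = 36*A)
C = -36 (C = 18*(-2) = -36)
-128*(N(4, 7) + C) = -128*(36*7 - 36) = -128*(252 - 36) = -128*216 = -27648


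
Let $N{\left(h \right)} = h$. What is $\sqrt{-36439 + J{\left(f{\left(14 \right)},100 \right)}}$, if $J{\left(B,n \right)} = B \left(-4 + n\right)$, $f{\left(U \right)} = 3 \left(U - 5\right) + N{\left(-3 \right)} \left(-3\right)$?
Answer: $i \sqrt{32983} \approx 181.61 i$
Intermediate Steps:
$f{\left(U \right)} = -6 + 3 U$ ($f{\left(U \right)} = 3 \left(U - 5\right) - -9 = 3 \left(-5 + U\right) + 9 = \left(-15 + 3 U\right) + 9 = -6 + 3 U$)
$\sqrt{-36439 + J{\left(f{\left(14 \right)},100 \right)}} = \sqrt{-36439 + \left(-6 + 3 \cdot 14\right) \left(-4 + 100\right)} = \sqrt{-36439 + \left(-6 + 42\right) 96} = \sqrt{-36439 + 36 \cdot 96} = \sqrt{-36439 + 3456} = \sqrt{-32983} = i \sqrt{32983}$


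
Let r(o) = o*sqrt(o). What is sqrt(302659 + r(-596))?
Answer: sqrt(302659 - 1192*I*sqrt(149)) ≈ 550.3 - 13.22*I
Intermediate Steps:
r(o) = o**(3/2)
sqrt(302659 + r(-596)) = sqrt(302659 + (-596)**(3/2)) = sqrt(302659 - 1192*I*sqrt(149))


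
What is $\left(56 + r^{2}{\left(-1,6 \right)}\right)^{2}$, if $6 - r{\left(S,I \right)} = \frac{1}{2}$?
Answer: $\frac{119025}{16} \approx 7439.1$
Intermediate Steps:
$r{\left(S,I \right)} = \frac{11}{2}$ ($r{\left(S,I \right)} = 6 - \frac{1}{2} = \frac{11}{2}$)
$\left(56 + r^{2}{\left(-1,6 \right)}\right)^{2} = \left(56 + \left(\frac{11}{2}\right)^{2}\right)^{2} = \left(56 + \frac{121}{4}\right)^{2} = \left(\frac{345}{4}\right)^{2} = \frac{119025}{16}$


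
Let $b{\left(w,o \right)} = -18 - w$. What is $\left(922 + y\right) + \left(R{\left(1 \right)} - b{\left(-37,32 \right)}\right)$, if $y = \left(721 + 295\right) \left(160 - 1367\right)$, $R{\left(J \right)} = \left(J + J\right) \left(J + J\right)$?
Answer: $-1225405$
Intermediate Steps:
$R{\left(J \right)} = 4 J^{2}$ ($R{\left(J \right)} = 2 J 2 J = 4 J^{2}$)
$y = -1226312$ ($y = 1016 \left(-1207\right) = -1226312$)
$\left(922 + y\right) + \left(R{\left(1 \right)} - b{\left(-37,32 \right)}\right) = \left(922 - 1226312\right) - \left(-18 - 4 + 37\right) = -1225390 + \left(4 \cdot 1 - \left(-18 + 37\right)\right) = -1225390 + \left(4 - 19\right) = -1225390 - 15 = -1225405$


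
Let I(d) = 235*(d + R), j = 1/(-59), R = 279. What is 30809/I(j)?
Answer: 1817731/3868100 ≈ 0.46993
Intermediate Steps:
j = -1/59 ≈ -0.016949
I(d) = 65565 + 235*d (I(d) = 235*(d + 279) = 235*(279 + d) = 65565 + 235*d)
30809/I(j) = 30809/(65565 + 235*(-1/59)) = 30809/(65565 - 235/59) = 30809/(3868100/59) = 30809*(59/3868100) = 1817731/3868100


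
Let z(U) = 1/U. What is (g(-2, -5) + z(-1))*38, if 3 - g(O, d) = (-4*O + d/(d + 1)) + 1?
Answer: -627/2 ≈ -313.50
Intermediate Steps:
g(O, d) = 2 + 4*O - d/(1 + d) (g(O, d) = 3 - ((-4*O + d/(d + 1)) + 1) = 3 - ((-4*O + d/(1 + d)) + 1) = 3 - (1 - 4*O + d/(1 + d)) = 3 + (-1 + 4*O - d/(1 + d)) = 2 + 4*O - d/(1 + d))
(g(-2, -5) + z(-1))*38 = ((2 - 5 + 4*(-2) + 4*(-2)*(-5))/(1 - 5) + 1/(-1))*38 = ((2 - 5 - 8 + 40)/(-4) - 1)*38 = (-1/4*29 - 1)*38 = (-29/4 - 1)*38 = -33/4*38 = -627/2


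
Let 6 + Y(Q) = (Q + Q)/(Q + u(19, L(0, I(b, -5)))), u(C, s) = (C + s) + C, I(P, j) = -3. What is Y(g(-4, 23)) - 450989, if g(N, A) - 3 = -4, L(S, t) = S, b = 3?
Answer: -16686817/37 ≈ -4.5100e+5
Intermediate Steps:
u(C, s) = s + 2*C
g(N, A) = -1 (g(N, A) = 3 - 4 = -1)
Y(Q) = -6 + 2*Q/(38 + Q) (Y(Q) = -6 + (Q + Q)/(Q + (0 + 2*19)) = -6 + (2*Q)/(Q + (0 + 38)) = -6 + (2*Q)/(Q + 38) = -6 + (2*Q)/(38 + Q) = -6 + 2*Q/(38 + Q))
Y(g(-4, 23)) - 450989 = 4*(-57 - 1*(-1))/(38 - 1) - 450989 = 4*(-57 + 1)/37 - 450989 = 4*(1/37)*(-56) - 450989 = -224/37 - 450989 = -16686817/37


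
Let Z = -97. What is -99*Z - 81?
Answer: 9522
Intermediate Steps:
-99*Z - 81 = -99*(-97) - 81 = 9603 - 81 = 9522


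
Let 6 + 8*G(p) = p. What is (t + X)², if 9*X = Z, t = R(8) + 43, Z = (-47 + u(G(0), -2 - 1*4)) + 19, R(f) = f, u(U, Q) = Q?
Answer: 180625/81 ≈ 2229.9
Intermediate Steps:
G(p) = -¾ + p/8
Z = -34 (Z = (-47 + (-2 - 1*4)) + 19 = (-47 + (-2 - 4)) + 19 = (-47 - 6) + 19 = -53 + 19 = -34)
t = 51 (t = 8 + 43 = 51)
X = -34/9 (X = (⅑)*(-34) = -34/9 ≈ -3.7778)
(t + X)² = (51 - 34/9)² = (425/9)² = 180625/81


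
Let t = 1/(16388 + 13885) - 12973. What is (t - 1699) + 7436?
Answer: -219055427/30273 ≈ -7236.0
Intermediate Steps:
t = -392731628/30273 (t = 1/30273 - 12973 = -392731628/30273 ≈ -12973.)
(t - 1699) + 7436 = (-392731628/30273 - 1699) + 7436 = -444165455/30273 + 7436 = -219055427/30273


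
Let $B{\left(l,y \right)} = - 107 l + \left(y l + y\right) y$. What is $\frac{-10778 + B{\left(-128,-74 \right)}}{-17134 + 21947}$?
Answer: $- \frac{692534}{4813} \approx -143.89$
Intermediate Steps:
$B{\left(l,y \right)} = - 107 l + y \left(y + l y\right)$ ($B{\left(l,y \right)} = - 107 l + \left(l y + y\right) y = - 107 l + \left(y + l y\right) y = - 107 l + y \left(y + l y\right)$)
$\frac{-10778 + B{\left(-128,-74 \right)}}{-17134 + 21947} = \frac{-10778 - \left(-13696 + 695452\right)}{-17134 + 21947} = \frac{-10778 + \left(5476 + 13696 - 700928\right)}{4813} = \left(-10778 + \left(5476 + 13696 - 700928\right)\right) \frac{1}{4813} = \left(-10778 - 681756\right) \frac{1}{4813} = \left(-692534\right) \frac{1}{4813} = - \frac{692534}{4813}$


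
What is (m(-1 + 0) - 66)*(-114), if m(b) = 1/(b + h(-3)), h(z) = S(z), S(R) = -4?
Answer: 37734/5 ≈ 7546.8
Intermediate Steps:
h(z) = -4
m(b) = 1/(-4 + b) (m(b) = 1/(b - 4) = 1/(-4 + b))
(m(-1 + 0) - 66)*(-114) = (1/(-4 + (-1 + 0)) - 66)*(-114) = (1/(-4 - 1) - 66)*(-114) = (1/(-5) - 66)*(-114) = (-⅕ - 66)*(-114) = -331/5*(-114) = 37734/5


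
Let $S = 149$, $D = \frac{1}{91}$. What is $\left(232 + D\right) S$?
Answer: $\frac{3145837}{91} \approx 34570.0$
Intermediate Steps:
$D = \frac{1}{91} \approx 0.010989$
$\left(232 + D\right) S = \left(232 + \frac{1}{91}\right) 149 = \frac{21113}{91} \cdot 149 = \frac{3145837}{91}$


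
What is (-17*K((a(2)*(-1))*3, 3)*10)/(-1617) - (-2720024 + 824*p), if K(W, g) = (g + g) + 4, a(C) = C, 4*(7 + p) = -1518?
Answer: 4913256200/1617 ≈ 3.0385e+6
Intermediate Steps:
p = -773/2 (p = -7 + (1/4)*(-1518) = -7 - 759/2 = -773/2 ≈ -386.50)
K(W, g) = 4 + 2*g (K(W, g) = 2*g + 4 = 4 + 2*g)
(-17*K((a(2)*(-1))*3, 3)*10)/(-1617) - (-2720024 + 824*p) = (-17*(4 + 2*3)*10)/(-1617) - 824/(1/(-773/2 - 3301)) = (-17*(4 + 6)*10)*(-1/1617) - 824/(1/(-7375/2)) = (-17*10*10)*(-1/1617) - 824/(-2/7375) = -170*10*(-1/1617) - 824*(-7375/2) = -1700*(-1/1617) + 3038500 = 1700/1617 + 3038500 = 4913256200/1617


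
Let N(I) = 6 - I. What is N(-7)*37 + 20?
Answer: 501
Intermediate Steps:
N(-7)*37 + 20 = (6 - 1*(-7))*37 + 20 = (6 + 7)*37 + 20 = 13*37 + 20 = 481 + 20 = 501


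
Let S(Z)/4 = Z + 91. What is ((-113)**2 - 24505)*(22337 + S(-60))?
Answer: -263602296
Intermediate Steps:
S(Z) = 364 + 4*Z (S(Z) = 4*(Z + 91) = 4*(91 + Z) = 364 + 4*Z)
((-113)**2 - 24505)*(22337 + S(-60)) = ((-113)**2 - 24505)*(22337 + (364 + 4*(-60))) = (12769 - 24505)*(22337 + (364 - 240)) = -11736*(22337 + 124) = -11736*22461 = -263602296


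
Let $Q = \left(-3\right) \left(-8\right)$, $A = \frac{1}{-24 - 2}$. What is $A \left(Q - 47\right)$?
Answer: $\frac{23}{26} \approx 0.88461$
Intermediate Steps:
$A = - \frac{1}{26}$ ($A = \frac{1}{-26} = - \frac{1}{26} \approx -0.038462$)
$Q = 24$
$A \left(Q - 47\right) = - \frac{24 - 47}{26} = \left(- \frac{1}{26}\right) \left(-23\right) = \frac{23}{26}$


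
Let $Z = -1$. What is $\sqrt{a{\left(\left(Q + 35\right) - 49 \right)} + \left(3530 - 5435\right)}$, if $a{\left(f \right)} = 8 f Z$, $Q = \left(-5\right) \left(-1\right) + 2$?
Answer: $43 i \approx 43.0 i$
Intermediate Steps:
$Q = 7$ ($Q = 5 + 2 = 7$)
$a{\left(f \right)} = - 8 f$ ($a{\left(f \right)} = 8 f \left(-1\right) = 8 \left(- f\right) = - 8 f$)
$\sqrt{a{\left(\left(Q + 35\right) - 49 \right)} + \left(3530 - 5435\right)} = \sqrt{- 8 \left(\left(7 + 35\right) - 49\right) + \left(3530 - 5435\right)} = \sqrt{- 8 \left(42 - 49\right) - 1905} = \sqrt{\left(-8\right) \left(-7\right) - 1905} = \sqrt{56 - 1905} = \sqrt{-1849} = 43 i$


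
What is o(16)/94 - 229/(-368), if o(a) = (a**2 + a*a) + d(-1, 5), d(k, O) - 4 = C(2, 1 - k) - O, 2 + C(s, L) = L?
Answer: 104787/17296 ≈ 6.0585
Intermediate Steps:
C(s, L) = -2 + L
d(k, O) = 3 - O - k (d(k, O) = 4 + ((-2 + (1 - k)) - O) = 4 + ((-1 - k) - O) = 4 + (-1 - O - k) = 3 - O - k)
o(a) = -1 + 2*a**2 (o(a) = (a**2 + a*a) + (3 - 1*5 - 1*(-1)) = (a**2 + a**2) + (3 - 5 + 1) = 2*a**2 - 1 = -1 + 2*a**2)
o(16)/94 - 229/(-368) = (-1 + 2*16**2)/94 - 229/(-368) = (-1 + 2*256)*(1/94) - 229*(-1/368) = (-1 + 512)*(1/94) + 229/368 = 511*(1/94) + 229/368 = 511/94 + 229/368 = 104787/17296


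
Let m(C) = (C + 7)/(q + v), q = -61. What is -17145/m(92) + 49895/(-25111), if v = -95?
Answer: 7461938135/276221 ≈ 27014.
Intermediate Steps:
m(C) = -7/156 - C/156 (m(C) = (C + 7)/(-61 - 95) = (7 + C)/(-156) = (7 + C)*(-1/156) = -7/156 - C/156)
-17145/m(92) + 49895/(-25111) = -17145/(-7/156 - 1/156*92) + 49895/(-25111) = -17145/(-7/156 - 23/39) + 49895*(-1/25111) = -17145/(-33/52) - 49895/25111 = -17145*(-52/33) - 49895/25111 = 297180/11 - 49895/25111 = 7461938135/276221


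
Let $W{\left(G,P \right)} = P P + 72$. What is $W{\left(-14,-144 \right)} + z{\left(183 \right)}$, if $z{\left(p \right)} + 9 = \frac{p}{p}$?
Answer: $20800$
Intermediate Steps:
$z{\left(p \right)} = -8$ ($z{\left(p \right)} = -9 + \frac{p}{p} = -9 + 1 = -8$)
$W{\left(G,P \right)} = 72 + P^{2}$ ($W{\left(G,P \right)} = P^{2} + 72 = 72 + P^{2}$)
$W{\left(-14,-144 \right)} + z{\left(183 \right)} = \left(72 + \left(-144\right)^{2}\right) - 8 = \left(72 + 20736\right) - 8 = 20808 - 8 = 20800$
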